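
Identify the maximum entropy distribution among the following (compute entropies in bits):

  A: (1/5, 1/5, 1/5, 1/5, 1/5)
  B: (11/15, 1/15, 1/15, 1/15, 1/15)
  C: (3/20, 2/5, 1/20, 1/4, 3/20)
A

For a discrete distribution over n outcomes, entropy is maximized by the uniform distribution.

Computing entropies:
H(A) = 2.3219 bits
H(B) = 1.3700 bits
H(C) = 2.0660 bits

The uniform distribution (where all probabilities equal 1/5) achieves the maximum entropy of log_2(5) = 2.3219 bits.

Distribution A has the highest entropy.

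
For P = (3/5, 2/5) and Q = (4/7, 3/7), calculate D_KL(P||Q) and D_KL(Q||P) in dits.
D_KL(P||Q) = 0.0007, D_KL(Q||P) = 0.0007

KL divergence is not symmetric: D_KL(P||Q) ≠ D_KL(Q||P) in general.

D_KL(P||Q) = 0.0007 dits
D_KL(Q||P) = 0.0007 dits

In this case they happen to be equal (to 4 decimal places).

This asymmetry is why KL divergence is not a true distance metric.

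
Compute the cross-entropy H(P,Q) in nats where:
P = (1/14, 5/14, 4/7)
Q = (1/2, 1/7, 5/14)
1.3328 nats

Cross-entropy: H(P,Q) = -Σ p(x) log q(x)

Alternatively: H(P,Q) = H(P) + D_KL(P||Q)
H(P) = 0.8760 nats
D_KL(P||Q) = 0.4568 nats

H(P,Q) = 0.8760 + 0.4568 = 1.3328 nats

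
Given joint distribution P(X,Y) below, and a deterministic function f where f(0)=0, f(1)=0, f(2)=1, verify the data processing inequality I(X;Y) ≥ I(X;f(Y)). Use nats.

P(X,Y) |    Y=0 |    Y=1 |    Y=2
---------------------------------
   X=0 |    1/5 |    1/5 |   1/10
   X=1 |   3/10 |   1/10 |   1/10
I(X;Y) = 0.0271, I(X;f(Y)) = 0.0000, inequality holds: 0.0271 ≥ 0.0000

Data Processing Inequality: For any Markov chain X → Y → Z, we have I(X;Y) ≥ I(X;Z).

Here Z = f(Y) is a deterministic function of Y, forming X → Y → Z.

Original I(X;Y) = 0.0271 nats

After applying f:
P(X,Z) where Z=f(Y):
- P(X,Z=0) = P(X,Y=0) + P(X,Y=1)
- P(X,Z=1) = P(X,Y=2)

I(X;Z) = I(X;f(Y)) = 0.0000 nats

Verification: 0.0271 ≥ 0.0000 ✓

Information cannot be created by processing; the function f can only lose information about X.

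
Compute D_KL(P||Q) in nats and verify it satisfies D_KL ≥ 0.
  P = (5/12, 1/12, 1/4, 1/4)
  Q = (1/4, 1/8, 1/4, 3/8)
0.0777 nats

KL divergence satisfies the Gibbs inequality: D_KL(P||Q) ≥ 0 for all distributions P, Q.

D_KL(P||Q) = Σ p(x) log(p(x)/q(x))
Term by term:
  x=0: 5/12 × log_e[(5/12)/(1/4)] = 0.2128
  x=1: 1/12 × log_e[(1/12)/(1/8)] = -0.0338
  x=2: 1/4 × log_e[(1/4)/(1/4)] = 0.0000
  x=3: 1/4 × log_e[(1/4)/(3/8)] = -0.1014
D_KL(P||Q) = 0.0777 nats

D_KL(P||Q) = 0.0777 ≥ 0 ✓

This non-negativity is a fundamental property: relative entropy cannot be negative because it measures how different Q is from P.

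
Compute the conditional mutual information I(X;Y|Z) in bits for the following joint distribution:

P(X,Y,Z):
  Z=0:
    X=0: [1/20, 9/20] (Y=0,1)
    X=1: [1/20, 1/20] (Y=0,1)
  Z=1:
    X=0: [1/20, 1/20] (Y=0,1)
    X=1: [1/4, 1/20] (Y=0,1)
0.0850 bits

Conditional mutual information: I(X;Y|Z) = H(X|Z) + H(Y|Z) - H(X,Y|Z)

H(Z) = 0.9710
H(X,Z) = 1.6855 → H(X|Z) = 0.7145
H(Y,Z) = 1.6855 → H(Y|Z) = 0.7145
H(X,Y,Z) = 2.3150 → H(X,Y|Z) = 1.3440

I(X;Y|Z) = 0.7145 + 0.7145 - 1.3440 = 0.0850 bits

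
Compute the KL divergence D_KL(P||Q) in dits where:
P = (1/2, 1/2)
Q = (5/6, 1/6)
0.1276 dits

KL divergence: D_KL(P||Q) = Σ p(x) log(p(x)/q(x))

Computing term by term:
  x=0: 1/2 × log_10[(1/2)/(5/6)] = 1/2 × -0.2218 = -0.1109
  x=1: 1/2 × log_10[(1/2)/(1/6)] = 1/2 × 0.4771 = 0.2386

D_KL(P||Q) = 0.1276 dits

Note: KL divergence is always non-negative and equals 0 iff P = Q.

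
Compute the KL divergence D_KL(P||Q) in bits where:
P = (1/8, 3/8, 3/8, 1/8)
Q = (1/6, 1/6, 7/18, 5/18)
0.2232 bits

KL divergence: D_KL(P||Q) = Σ p(x) log(p(x)/q(x))

Computing term by term:
  x=0: 1/8 × log_2[(1/8)/(1/6)] = 1/8 × -0.4150 = -0.0519
  x=1: 3/8 × log_2[(3/8)/(1/6)] = 3/8 × 1.1699 = 0.4387
  x=2: 3/8 × log_2[(3/8)/(7/18)] = 3/8 × -0.0525 = -0.0197
  x=3: 1/8 × log_2[(1/8)/(5/18)] = 1/8 × -1.1520 = -0.1440

D_KL(P||Q) = 0.2232 bits

Note: KL divergence is always non-negative and equals 0 iff P = Q.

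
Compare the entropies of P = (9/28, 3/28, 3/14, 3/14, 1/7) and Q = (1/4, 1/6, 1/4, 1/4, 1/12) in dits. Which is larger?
Q

Computing entropies in dits:
H(P) = 0.6698
H(Q) = 0.6712

Distribution Q has higher entropy.

Intuition: The distribution closer to uniform (more spread out) has higher entropy.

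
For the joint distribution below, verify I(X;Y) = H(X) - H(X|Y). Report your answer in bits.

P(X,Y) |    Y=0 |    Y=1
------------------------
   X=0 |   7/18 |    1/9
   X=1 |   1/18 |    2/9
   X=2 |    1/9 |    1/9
I(X;Y) = 0.1862 bits

Mutual information has multiple equivalent forms:
- I(X;Y) = H(X) - H(X|Y)
- I(X;Y) = H(Y) - H(Y|X)
- I(X;Y) = H(X) + H(Y) - H(X,Y)

Computing all quantities:
H(X) = 1.4955, H(Y) = 0.9911, H(X,Y) = 2.3004
H(X|Y) = 1.3093, H(Y|X) = 0.8049

Verification:
H(X) - H(X|Y) = 1.4955 - 1.3093 = 0.1862
H(Y) - H(Y|X) = 0.9911 - 0.8049 = 0.1862
H(X) + H(Y) - H(X,Y) = 1.4955 + 0.9911 - 2.3004 = 0.1862

All forms give I(X;Y) = 0.1862 bits. ✓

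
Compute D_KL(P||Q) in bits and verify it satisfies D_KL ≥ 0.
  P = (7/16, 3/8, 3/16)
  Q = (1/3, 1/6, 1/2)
0.3450 bits

KL divergence satisfies the Gibbs inequality: D_KL(P||Q) ≥ 0 for all distributions P, Q.

D_KL(P||Q) = Σ p(x) log(p(x)/q(x))
Term by term:
  x=0: 7/16 × log_2[(7/16)/(1/3)] = 0.1716
  x=1: 3/8 × log_2[(3/8)/(1/6)] = 0.4387
  x=2: 3/16 × log_2[(3/16)/(1/2)] = -0.2653
D_KL(P||Q) = 0.3450 bits

D_KL(P||Q) = 0.3450 ≥ 0 ✓

This non-negativity is a fundamental property: relative entropy cannot be negative because it measures how different Q is from P.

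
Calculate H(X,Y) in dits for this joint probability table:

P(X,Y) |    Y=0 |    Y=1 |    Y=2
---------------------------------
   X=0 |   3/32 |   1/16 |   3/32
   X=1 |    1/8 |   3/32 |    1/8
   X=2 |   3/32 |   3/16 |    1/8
0.9357 dits

Joint entropy is H(X,Y) = -Σ_{x,y} p(x,y) log p(x,y).

Summing over all non-zero entries:
H(X,Y) = -[3/32·log_10(3/32) + 1/16·log_10(1/16) + 3/32·log_10(3/32) + 1/8·log_10(1/8) + 3/32·log_10(3/32) + 1/8·log_10(1/8) + 3/32·log_10(3/32) + 3/16·log_10(3/16) + 1/8·log_10(1/8)]
H(X,Y) = 0.9357 dits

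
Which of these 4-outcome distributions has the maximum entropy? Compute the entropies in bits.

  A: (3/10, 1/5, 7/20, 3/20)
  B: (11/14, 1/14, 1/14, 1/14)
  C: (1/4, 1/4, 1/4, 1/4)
C

For a discrete distribution over n outcomes, entropy is maximized by the uniform distribution.

Computing entropies:
H(A) = 1.9261 bits
H(B) = 1.0892 bits
H(C) = 2.0000 bits

The uniform distribution (where all probabilities equal 1/4) achieves the maximum entropy of log_2(4) = 2.0000 bits.

Distribution C has the highest entropy.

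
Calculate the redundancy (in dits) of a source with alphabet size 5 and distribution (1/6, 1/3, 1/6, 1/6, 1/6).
0.0212 dits

Redundancy measures how far a source is from maximum entropy:
R = H_max - H(X)

Maximum entropy for 5 symbols: H_max = log_10(5) = 0.6990 dits
Actual entropy: H(X) = 0.6778 dits
Redundancy: R = 0.6990 - 0.6778 = 0.0212 dits

This redundancy represents potential for compression: the source could be compressed by 0.0212 dits per symbol.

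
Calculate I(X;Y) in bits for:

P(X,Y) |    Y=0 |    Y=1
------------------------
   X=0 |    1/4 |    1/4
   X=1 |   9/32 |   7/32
0.0028 bits

Mutual information: I(X;Y) = H(X) + H(Y) - H(X,Y)

Marginals:
P(X) = (1/2, 1/2), H(X) = 1.0000 bits
P(Y) = (17/32, 15/32), H(Y) = 0.9972 bits

Joint entropy: H(X,Y) = 1.9943 bits

I(X;Y) = 1.0000 + 0.9972 - 1.9943 = 0.0028 bits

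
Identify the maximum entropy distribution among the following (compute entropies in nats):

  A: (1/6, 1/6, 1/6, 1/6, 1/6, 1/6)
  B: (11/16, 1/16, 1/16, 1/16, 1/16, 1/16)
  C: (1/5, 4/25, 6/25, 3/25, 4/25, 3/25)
A

For a discrete distribution over n outcomes, entropy is maximized by the uniform distribution.

Computing entropies:
H(A) = 1.7918 nats
H(B) = 1.1240 nats
H(C) = 1.7597 nats

The uniform distribution (where all probabilities equal 1/6) achieves the maximum entropy of log_e(6) = 1.7918 nats.

Distribution A has the highest entropy.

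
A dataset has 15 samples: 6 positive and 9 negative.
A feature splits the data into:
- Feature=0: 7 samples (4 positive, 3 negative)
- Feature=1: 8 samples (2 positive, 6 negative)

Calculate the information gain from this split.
0.0785 bits

Information Gain = H(Y) - H(Y|Feature)

Before split:
P(positive) = 6/15 = 0.4000
H(Y) = 0.9710 bits

After split:
Feature=0: H = 0.9852 bits (weight = 7/15)
Feature=1: H = 0.8113 bits (weight = 8/15)
H(Y|Feature) = (7/15)×0.9852 + (8/15)×0.8113 = 0.8925 bits

Information Gain = 0.9710 - 0.8925 = 0.0785 bits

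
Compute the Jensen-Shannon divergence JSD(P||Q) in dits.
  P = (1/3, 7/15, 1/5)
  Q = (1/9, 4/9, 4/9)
0.0230 dits

Jensen-Shannon divergence is:
JSD(P||Q) = 0.5 × D_KL(P||M) + 0.5 × D_KL(Q||M)
where M = 0.5 × (P + Q) is the mixture distribution.

M = 0.5 × (1/3, 7/15, 1/5) + 0.5 × (1/9, 4/9, 4/9) = (2/9, 0.455556, 0.322222)

D_KL(P||M) = 0.0222 dits
D_KL(Q||M) = 0.0239 dits

JSD(P||Q) = 0.5 × 0.0222 + 0.5 × 0.0239 = 0.0230 dits

Unlike KL divergence, JSD is symmetric and bounded: 0 ≤ JSD ≤ log(2).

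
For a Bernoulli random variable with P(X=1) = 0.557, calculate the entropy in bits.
0.9906 bits

The binary entropy function is:
H(p) = -p log(p) - (1-p) log(1-p)

H(0.557) = -0.557 × log_2(0.557) - 0.443 × log_2(0.443)
H(0.557) = 0.9906 bits

Note: Binary entropy is maximized at p=0.5 (H=1 bit) and minimized at p=0 or p=1 (H=0).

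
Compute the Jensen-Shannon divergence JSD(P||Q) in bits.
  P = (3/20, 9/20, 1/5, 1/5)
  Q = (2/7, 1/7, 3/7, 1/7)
0.1099 bits

Jensen-Shannon divergence is:
JSD(P||Q) = 0.5 × D_KL(P||M) + 0.5 × D_KL(Q||M)
where M = 0.5 × (P + Q) is the mixture distribution.

M = 0.5 × (3/20, 9/20, 1/5, 1/5) + 0.5 × (2/7, 1/7, 3/7, 1/7) = (0.217857, 0.296429, 11/35, 6/35)

D_KL(P||M) = 0.1043 bits
D_KL(Q||M) = 0.1155 bits

JSD(P||Q) = 0.5 × 0.1043 + 0.5 × 0.1155 = 0.1099 bits

Unlike KL divergence, JSD is symmetric and bounded: 0 ≤ JSD ≤ log(2).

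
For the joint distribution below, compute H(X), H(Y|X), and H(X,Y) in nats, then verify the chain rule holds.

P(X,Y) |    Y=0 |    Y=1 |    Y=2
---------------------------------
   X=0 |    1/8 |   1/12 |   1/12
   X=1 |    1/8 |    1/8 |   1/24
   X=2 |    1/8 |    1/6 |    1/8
H(X,Y) = 2.1448, H(X) = 1.0835, H(Y|X) = 1.0613 (all in nats)

Chain rule: H(X,Y) = H(X) + H(Y|X)

Left side — joint entropy directly:
H(X,Y) = -Σ p(x,y) log p(x,y) = 2.1448 nats

Right side — compute H(Y|X) from the conditional distributions:
P(X) = (7/24, 7/24, 5/12), so H(X) = 1.0835 nats
H(Y|X) = Σ_x P(X=x) · H(Y|X=x):
  P(Y|X=0) = (3/7, 2/7, 2/7), H(Y|X=0) = 1.0790, weight P(X=0) = 7/24
  P(Y|X=1) = (3/7, 3/7, 1/7), H(Y|X=1) = 1.0042, weight P(X=1) = 7/24
  P(Y|X=2) = (3/10, 2/5, 3/10), H(Y|X=2) = 1.0889, weight P(X=2) = 5/12
H(Y|X) = 1.0613 nats

H(X) + H(Y|X) = 1.0835 + 1.0613 = 2.1448 nats

Both sides equal 2.1448 nats. ✓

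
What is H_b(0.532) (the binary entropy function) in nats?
0.6911 nats

The binary entropy function is:
H(p) = -p log(p) - (1-p) log(1-p)

H(0.532) = -0.532 × log_e(0.532) - 0.468 × log_e(0.468)
H(0.532) = 0.6911 nats

Note: Binary entropy is maximized at p=0.5 (H=1 bit) and minimized at p=0 or p=1 (H=0).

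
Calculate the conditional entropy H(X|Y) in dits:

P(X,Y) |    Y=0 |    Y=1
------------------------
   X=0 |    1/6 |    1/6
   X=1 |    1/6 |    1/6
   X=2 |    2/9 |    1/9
0.4716 dits

Using the chain rule: H(X|Y) = H(X,Y) - H(Y)

First, compute H(X,Y) = 0.7700 dits

Marginal P(Y) = (5/9, 4/9)
H(Y) = 0.2983 dits

H(X|Y) = H(X,Y) - H(Y) = 0.7700 - 0.2983 = 0.4716 dits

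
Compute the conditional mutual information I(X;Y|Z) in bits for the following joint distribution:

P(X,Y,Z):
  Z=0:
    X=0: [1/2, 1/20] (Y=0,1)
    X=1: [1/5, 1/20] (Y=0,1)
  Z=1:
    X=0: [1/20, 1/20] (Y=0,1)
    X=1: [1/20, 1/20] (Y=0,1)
0.0126 bits

Conditional mutual information: I(X;Y|Z) = H(X|Z) + H(Y|Z) - H(X,Y|Z)

H(Z) = 0.7219
H(X,Z) = 1.6388 → H(X|Z) = 0.9168
H(Y,Z) = 1.3568 → H(Y|Z) = 0.6349
H(X,Y,Z) = 2.2610 → H(X,Y|Z) = 1.5390

I(X;Y|Z) = 0.9168 + 0.6349 - 1.5390 = 0.0126 bits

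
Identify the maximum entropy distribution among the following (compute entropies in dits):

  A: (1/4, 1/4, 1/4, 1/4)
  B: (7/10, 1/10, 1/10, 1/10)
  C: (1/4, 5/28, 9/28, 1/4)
A

For a discrete distribution over n outcomes, entropy is maximized by the uniform distribution.

Computing entropies:
H(A) = 0.6021 dits
H(B) = 0.4084 dits
H(C) = 0.5931 dits

The uniform distribution (where all probabilities equal 1/4) achieves the maximum entropy of log_10(4) = 0.6021 dits.

Distribution A has the highest entropy.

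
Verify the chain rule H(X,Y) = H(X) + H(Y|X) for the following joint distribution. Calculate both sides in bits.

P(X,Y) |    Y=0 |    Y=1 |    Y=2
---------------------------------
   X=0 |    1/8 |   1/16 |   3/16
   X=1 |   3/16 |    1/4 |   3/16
H(X,Y) = 2.4835, H(X) = 0.9544, H(Y|X) = 1.5290 (all in bits)

Chain rule: H(X,Y) = H(X) + H(Y|X)

Left side — joint entropy directly:
H(X,Y) = -Σ p(x,y) log p(x,y) = 2.4835 bits

Right side — compute H(Y|X) from the conditional distributions:
P(X) = (3/8, 5/8), so H(X) = 0.9544 bits
H(Y|X) = Σ_x P(X=x) · H(Y|X=x):
  P(Y|X=0) = (1/3, 1/6, 1/2), H(Y|X=0) = 1.4591, weight P(X=0) = 3/8
  P(Y|X=1) = (3/10, 2/5, 3/10), H(Y|X=1) = 1.5710, weight P(X=1) = 5/8
H(Y|X) = 1.5290 bits

H(X) + H(Y|X) = 0.9544 + 1.5290 = 2.4835 bits

Both sides equal 2.4835 bits. ✓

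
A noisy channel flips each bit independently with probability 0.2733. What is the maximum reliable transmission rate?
0.1538 bits

For a binary symmetric channel (BSC) with error probability p:
Capacity C = 1 - H(p) bits per symbol

where H(p) = -p log₂(p) - (1-p) log₂(1-p) is the binary entropy function.

H(0.2733) = 0.8462 bits
C = 1 - 0.8462 = 0.1538 bits per symbol

This means we can reliably transmit up to 0.1538 bits of information per channel use.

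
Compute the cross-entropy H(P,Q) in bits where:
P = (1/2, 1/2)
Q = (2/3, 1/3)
1.0850 bits

Cross-entropy: H(P,Q) = -Σ p(x) log q(x)

Alternatively: H(P,Q) = H(P) + D_KL(P||Q)
H(P) = 1.0000 bits
D_KL(P||Q) = 0.0850 bits

H(P,Q) = 1.0000 + 0.0850 = 1.0850 bits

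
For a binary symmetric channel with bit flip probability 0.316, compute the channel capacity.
0.1000 bits

For a binary symmetric channel (BSC) with error probability p:
Capacity C = 1 - H(p) bits per symbol

where H(p) = -p log₂(p) - (1-p) log₂(1-p) is the binary entropy function.

H(0.316) = 0.9000 bits
C = 1 - 0.9000 = 0.1000 bits per symbol

This means we can reliably transmit up to 0.1000 bits of information per channel use.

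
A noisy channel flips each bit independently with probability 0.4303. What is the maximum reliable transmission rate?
0.0141 bits

For a binary symmetric channel (BSC) with error probability p:
Capacity C = 1 - H(p) bits per symbol

where H(p) = -p log₂(p) - (1-p) log₂(1-p) is the binary entropy function.

H(0.4303) = 0.9859 bits
C = 1 - 0.9859 = 0.0141 bits per symbol

This means we can reliably transmit up to 0.0141 bits of information per channel use.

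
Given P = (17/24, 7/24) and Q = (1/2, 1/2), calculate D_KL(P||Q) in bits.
0.1291 bits

KL divergence: D_KL(P||Q) = Σ p(x) log(p(x)/q(x))

Computing term by term:
  x=0: 17/24 × log_2[(17/24)/(1/2)] = 17/24 × 0.5025 = 0.3559
  x=1: 7/24 × log_2[(7/24)/(1/2)] = 7/24 × -0.7776 = -0.2268

D_KL(P||Q) = 0.1291 bits

Note: KL divergence is always non-negative and equals 0 iff P = Q.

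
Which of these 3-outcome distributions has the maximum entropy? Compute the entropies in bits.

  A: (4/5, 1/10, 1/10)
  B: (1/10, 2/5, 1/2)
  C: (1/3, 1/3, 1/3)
C

For a discrete distribution over n outcomes, entropy is maximized by the uniform distribution.

Computing entropies:
H(A) = 0.9219 bits
H(B) = 1.3610 bits
H(C) = 1.5850 bits

The uniform distribution (where all probabilities equal 1/3) achieves the maximum entropy of log_2(3) = 1.5850 bits.

Distribution C has the highest entropy.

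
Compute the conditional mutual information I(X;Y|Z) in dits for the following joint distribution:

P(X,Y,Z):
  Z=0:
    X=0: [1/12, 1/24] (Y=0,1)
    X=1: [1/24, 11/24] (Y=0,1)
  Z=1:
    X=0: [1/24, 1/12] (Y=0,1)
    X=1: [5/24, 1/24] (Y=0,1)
0.0592 dits

Conditional mutual information: I(X;Y|Z) = H(X|Z) + H(Y|Z) - H(X,Y|Z)

H(Z) = 0.2873
H(X,Z) = 0.5268 → H(X|Z) = 0.2395
H(Y,Z) = 0.5268 → H(Y|Z) = 0.2395
H(X,Y,Z) = 0.7071 → H(X,Y|Z) = 0.4198

I(X;Y|Z) = 0.2395 + 0.2395 - 0.4198 = 0.0592 dits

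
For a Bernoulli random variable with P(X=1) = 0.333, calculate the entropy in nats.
0.6363 nats

The binary entropy function is:
H(p) = -p log(p) - (1-p) log(1-p)

H(0.333) = -0.333 × log_e(0.333) - 0.667 × log_e(0.667)
H(0.333) = 0.6363 nats

Note: Binary entropy is maximized at p=0.5 (H=1 bit) and minimized at p=0 or p=1 (H=0).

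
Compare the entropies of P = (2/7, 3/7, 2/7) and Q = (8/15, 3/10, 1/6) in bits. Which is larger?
P

Computing entropies in bits:
H(P) = 1.5567
H(Q) = 1.4356

Distribution P has higher entropy.

Intuition: The distribution closer to uniform (more spread out) has higher entropy.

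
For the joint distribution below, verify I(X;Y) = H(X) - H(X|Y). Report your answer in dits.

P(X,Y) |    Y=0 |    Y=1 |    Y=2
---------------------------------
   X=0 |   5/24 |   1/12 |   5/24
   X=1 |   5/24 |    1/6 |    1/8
I(X;Y) = 0.0107 dits

Mutual information has multiple equivalent forms:
- I(X;Y) = H(X) - H(X|Y)
- I(X;Y) = H(Y) - H(Y|X)
- I(X;Y) = H(X) + H(Y) - H(X,Y)

Computing all quantities:
H(X) = 0.3010, H(Y) = 0.4680, H(X,Y) = 0.7583
H(X|Y) = 0.2903, H(Y|X) = 0.4573

Verification:
H(X) - H(X|Y) = 0.3010 - 0.2903 = 0.0107
H(Y) - H(Y|X) = 0.4680 - 0.4573 = 0.0107
H(X) + H(Y) - H(X,Y) = 0.3010 + 0.4680 - 0.7583 = 0.0107

All forms give I(X;Y) = 0.0107 dits. ✓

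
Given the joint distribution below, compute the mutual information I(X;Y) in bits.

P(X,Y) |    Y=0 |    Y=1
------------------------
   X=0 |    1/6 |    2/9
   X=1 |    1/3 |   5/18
0.0094 bits

Mutual information: I(X;Y) = H(X) + H(Y) - H(X,Y)

Marginals:
P(X) = (7/18, 11/18), H(X) = 0.9641 bits
P(Y) = (1/2, 1/2), H(Y) = 1.0000 bits

Joint entropy: H(X,Y) = 1.9547 bits

I(X;Y) = 0.9641 + 1.0000 - 1.9547 = 0.0094 bits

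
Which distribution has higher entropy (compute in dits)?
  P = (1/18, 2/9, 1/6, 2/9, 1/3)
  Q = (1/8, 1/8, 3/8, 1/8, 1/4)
Q

Computing entropies in dits:
H(P) = 0.6488
H(Q) = 0.6489

Distribution Q has higher entropy.

Intuition: The distribution closer to uniform (more spread out) has higher entropy.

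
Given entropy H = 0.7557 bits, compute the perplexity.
1.6885

Perplexity is 2^H (or exp(H) for natural log).

H = 0.7557 bits
Perplexity = 2^0.7557 = 1.6885

Interpretation: The model's uncertainty is equivalent to choosing uniformly among 1.7 options.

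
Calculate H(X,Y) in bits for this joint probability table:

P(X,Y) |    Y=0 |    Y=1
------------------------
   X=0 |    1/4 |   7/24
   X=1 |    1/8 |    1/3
1.9218 bits

Joint entropy is H(X,Y) = -Σ_{x,y} p(x,y) log p(x,y).

Summing over all non-zero entries:
H(X,Y) = -[1/4·log_2(1/4) + 7/24·log_2(7/24) + 1/8·log_2(1/8) + 1/3·log_2(1/3)]
H(X,Y) = 1.9218 bits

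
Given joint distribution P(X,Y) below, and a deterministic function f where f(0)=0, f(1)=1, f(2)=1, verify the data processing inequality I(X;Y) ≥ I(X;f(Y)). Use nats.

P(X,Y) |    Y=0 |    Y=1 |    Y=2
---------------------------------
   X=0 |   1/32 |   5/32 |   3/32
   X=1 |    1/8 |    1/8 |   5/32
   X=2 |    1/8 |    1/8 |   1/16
I(X;Y) = 0.0491, I(X;f(Y)) = 0.0350, inequality holds: 0.0491 ≥ 0.0350

Data Processing Inequality: For any Markov chain X → Y → Z, we have I(X;Y) ≥ I(X;Z).

Here Z = f(Y) is a deterministic function of Y, forming X → Y → Z.

Original I(X;Y) = 0.0491 nats

After applying f:
P(X,Z) where Z=f(Y):
- P(X,Z=0) = P(X,Y=0)
- P(X,Z=1) = P(X,Y=1) + P(X,Y=2)

I(X;Z) = I(X;f(Y)) = 0.0350 nats

Verification: 0.0491 ≥ 0.0350 ✓

Information cannot be created by processing; the function f can only lose information about X.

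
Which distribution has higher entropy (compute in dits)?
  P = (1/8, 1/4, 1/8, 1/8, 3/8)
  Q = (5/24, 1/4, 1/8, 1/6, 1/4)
Q

Computing entropies in dits:
H(P) = 0.6489
H(Q) = 0.6855

Distribution Q has higher entropy.

Intuition: The distribution closer to uniform (more spread out) has higher entropy.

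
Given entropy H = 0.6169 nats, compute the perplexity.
1.8532

Perplexity is e^H (or exp(H) for natural log).

H = 0.6169 nats
Perplexity = e^0.6169 = 1.8532

Interpretation: The model's uncertainty is equivalent to choosing uniformly among 1.9 options.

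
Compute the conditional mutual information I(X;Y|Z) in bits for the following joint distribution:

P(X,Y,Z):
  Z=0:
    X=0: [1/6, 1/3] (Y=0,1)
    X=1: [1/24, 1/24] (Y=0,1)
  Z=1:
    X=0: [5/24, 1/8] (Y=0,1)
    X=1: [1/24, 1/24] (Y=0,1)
0.0091 bits

Conditional mutual information: I(X;Y|Z) = H(X|Z) + H(Y|Z) - H(X,Y|Z)

H(Z) = 0.9799
H(X,Z) = 1.6258 → H(X|Z) = 0.6459
H(Y,Z) = 1.9329 → H(Y|Z) = 0.9531
H(X,Y,Z) = 2.5698 → H(X,Y|Z) = 1.5899

I(X;Y|Z) = 0.6459 + 0.9531 - 1.5899 = 0.0091 bits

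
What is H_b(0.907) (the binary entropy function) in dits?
0.1344 dits

The binary entropy function is:
H(p) = -p log(p) - (1-p) log(1-p)

H(0.907) = -0.907 × log_10(0.907) - 0.093 × log_10(0.093)
H(0.907) = 0.1344 dits

Note: Binary entropy is maximized at p=0.5 (H=1 bit) and minimized at p=0 or p=1 (H=0).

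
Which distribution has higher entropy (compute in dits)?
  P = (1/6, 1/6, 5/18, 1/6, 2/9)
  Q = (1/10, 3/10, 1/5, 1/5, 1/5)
P

Computing entropies in dits:
H(P) = 0.6888
H(Q) = 0.6762

Distribution P has higher entropy.

Intuition: The distribution closer to uniform (more spread out) has higher entropy.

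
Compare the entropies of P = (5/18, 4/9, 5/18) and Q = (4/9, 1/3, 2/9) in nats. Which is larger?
P

Computing entropies in nats:
H(P) = 1.0720
H(Q) = 1.0609

Distribution P has higher entropy.

Intuition: The distribution closer to uniform (more spread out) has higher entropy.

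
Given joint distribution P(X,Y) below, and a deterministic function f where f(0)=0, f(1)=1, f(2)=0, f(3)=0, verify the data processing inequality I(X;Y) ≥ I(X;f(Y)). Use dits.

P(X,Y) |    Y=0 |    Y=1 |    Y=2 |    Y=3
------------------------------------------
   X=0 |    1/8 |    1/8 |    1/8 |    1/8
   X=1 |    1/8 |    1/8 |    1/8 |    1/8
I(X;Y) = 0.0000, I(X;f(Y)) = 0.0000, inequality holds: 0.0000 ≥ 0.0000

Data Processing Inequality: For any Markov chain X → Y → Z, we have I(X;Y) ≥ I(X;Z).

Here Z = f(Y) is a deterministic function of Y, forming X → Y → Z.

Original I(X;Y) = 0.0000 dits

After applying f:
P(X,Z) where Z=f(Y):
- P(X,Z=0) = P(X,Y=0) + P(X,Y=2) + P(X,Y=3)
- P(X,Z=1) = P(X,Y=1)

I(X;Z) = I(X;f(Y)) = 0.0000 dits

Verification: 0.0000 ≥ 0.0000 ✓

Information cannot be created by processing; the function f can only lose information about X.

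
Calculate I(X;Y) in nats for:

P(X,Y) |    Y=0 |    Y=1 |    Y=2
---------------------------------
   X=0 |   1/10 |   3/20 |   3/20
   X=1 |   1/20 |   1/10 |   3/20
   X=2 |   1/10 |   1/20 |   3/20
0.0274 nats

Mutual information: I(X;Y) = H(X) + H(Y) - H(X,Y)

Marginals:
P(X) = (2/5, 3/10, 3/10), H(X) = 1.0889 nats
P(Y) = (1/4, 3/10, 9/20), H(Y) = 1.0671 nats

Joint entropy: H(X,Y) = 2.1286 nats

I(X;Y) = 1.0889 + 1.0671 - 2.1286 = 0.0274 nats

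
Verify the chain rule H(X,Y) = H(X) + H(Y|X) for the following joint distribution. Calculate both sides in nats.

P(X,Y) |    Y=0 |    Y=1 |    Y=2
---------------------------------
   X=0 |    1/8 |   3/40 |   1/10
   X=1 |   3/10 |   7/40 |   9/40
H(X,Y) = 1.6863, H(X) = 0.6109, H(Y|X) = 1.0754 (all in nats)

Chain rule: H(X,Y) = H(X) + H(Y|X)

Left side — joint entropy directly:
H(X,Y) = -Σ p(x,y) log p(x,y) = 1.6863 nats

Right side — compute H(Y|X) from the conditional distributions:
P(X) = (3/10, 7/10), so H(X) = 0.6109 nats
H(Y|X) = Σ_x P(X=x) · H(Y|X=x):
  P(Y|X=0) = (5/12, 1/4, 1/3), H(Y|X=0) = 1.0776, weight P(X=0) = 3/10
  P(Y|X=1) = (3/7, 1/4, 9/28), H(Y|X=1) = 1.0745, weight P(X=1) = 7/10
H(Y|X) = 1.0754 nats

H(X) + H(Y|X) = 0.6109 + 1.0754 = 1.6863 nats

Both sides equal 1.6863 nats. ✓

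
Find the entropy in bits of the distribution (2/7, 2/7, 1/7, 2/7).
1.9502 bits

Shannon entropy is H(X) = -Σ p(x) log p(x).

For P = (2/7, 2/7, 1/7, 2/7):
H = -2/7 × log_2(2/7) -2/7 × log_2(2/7) -1/7 × log_2(1/7) -2/7 × log_2(2/7)
H = 1.9502 bits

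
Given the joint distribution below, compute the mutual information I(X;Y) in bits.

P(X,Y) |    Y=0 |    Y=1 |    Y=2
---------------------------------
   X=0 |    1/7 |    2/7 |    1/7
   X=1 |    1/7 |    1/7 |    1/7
0.0202 bits

Mutual information: I(X;Y) = H(X) + H(Y) - H(X,Y)

Marginals:
P(X) = (4/7, 3/7), H(X) = 0.9852 bits
P(Y) = (2/7, 3/7, 2/7), H(Y) = 1.5567 bits

Joint entropy: H(X,Y) = 2.5216 bits

I(X;Y) = 0.9852 + 1.5567 - 2.5216 = 0.0202 bits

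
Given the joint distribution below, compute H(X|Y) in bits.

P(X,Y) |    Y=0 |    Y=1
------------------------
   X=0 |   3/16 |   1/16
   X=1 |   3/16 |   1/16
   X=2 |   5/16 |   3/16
1.4868 bits

Using the chain rule: H(X|Y) = H(X,Y) - H(Y)

First, compute H(X,Y) = 2.3829 bits

Marginal P(Y) = (11/16, 5/16)
H(Y) = 0.8960 bits

H(X|Y) = H(X,Y) - H(Y) = 2.3829 - 0.8960 = 1.4868 bits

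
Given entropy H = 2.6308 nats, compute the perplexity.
13.8849

Perplexity is e^H (or exp(H) for natural log).

H = 2.6308 nats
Perplexity = e^2.6308 = 13.8849

Interpretation: The model's uncertainty is equivalent to choosing uniformly among 13.9 options.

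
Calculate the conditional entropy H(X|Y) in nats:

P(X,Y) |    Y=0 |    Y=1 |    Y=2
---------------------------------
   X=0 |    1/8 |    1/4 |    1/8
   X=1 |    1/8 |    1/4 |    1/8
0.6931 nats

Using the chain rule: H(X|Y) = H(X,Y) - H(Y)

First, compute H(X,Y) = 1.7329 nats

Marginal P(Y) = (1/4, 1/2, 1/4)
H(Y) = 1.0397 nats

H(X|Y) = H(X,Y) - H(Y) = 1.7329 - 1.0397 = 0.6931 nats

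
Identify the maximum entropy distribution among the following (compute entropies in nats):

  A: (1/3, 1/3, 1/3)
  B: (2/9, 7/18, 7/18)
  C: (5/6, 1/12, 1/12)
A

For a discrete distribution over n outcomes, entropy is maximized by the uniform distribution.

Computing entropies:
H(A) = 1.0986 nats
H(B) = 1.0688 nats
H(C) = 0.5661 nats

The uniform distribution (where all probabilities equal 1/3) achieves the maximum entropy of log_e(3) = 1.0986 nats.

Distribution A has the highest entropy.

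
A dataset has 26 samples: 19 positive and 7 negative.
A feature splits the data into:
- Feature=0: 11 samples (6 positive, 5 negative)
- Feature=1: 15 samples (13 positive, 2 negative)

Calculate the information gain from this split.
0.0930 bits

Information Gain = H(Y) - H(Y|Feature)

Before split:
P(positive) = 19/26 = 0.7308
H(Y) = 0.8404 bits

After split:
Feature=0: H = 0.9940 bits (weight = 11/26)
Feature=1: H = 0.5665 bits (weight = 15/26)
H(Y|Feature) = (11/26)×0.9940 + (15/26)×0.5665 = 0.7474 bits

Information Gain = 0.8404 - 0.7474 = 0.0930 bits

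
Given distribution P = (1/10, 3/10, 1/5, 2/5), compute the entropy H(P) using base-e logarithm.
1.2799 nats

Shannon entropy is H(X) = -Σ p(x) log p(x).

For P = (1/10, 3/10, 1/5, 2/5):
H = -1/10 × log_e(1/10) -3/10 × log_e(3/10) -1/5 × log_e(1/5) -2/5 × log_e(2/5)
H = 1.2799 nats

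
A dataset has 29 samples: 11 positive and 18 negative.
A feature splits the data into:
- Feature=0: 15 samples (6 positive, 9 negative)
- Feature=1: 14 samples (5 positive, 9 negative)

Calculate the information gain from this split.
0.0014 bits

Information Gain = H(Y) - H(Y|Feature)

Before split:
P(positive) = 11/29 = 0.3793
H(Y) = 0.9576 bits

After split:
Feature=0: H = 0.9710 bits (weight = 15/29)
Feature=1: H = 0.9403 bits (weight = 14/29)
H(Y|Feature) = (15/29)×0.9710 + (14/29)×0.9403 = 0.9561 bits

Information Gain = 0.9576 - 0.9561 = 0.0014 bits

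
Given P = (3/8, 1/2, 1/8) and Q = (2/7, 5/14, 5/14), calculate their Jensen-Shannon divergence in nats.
0.0381 nats

Jensen-Shannon divergence is:
JSD(P||Q) = 0.5 × D_KL(P||M) + 0.5 × D_KL(Q||M)
where M = 0.5 × (P + Q) is the mixture distribution.

M = 0.5 × (3/8, 1/2, 1/8) + 0.5 × (2/7, 5/14, 5/14) = (0.330357, 3/7, 0.241071)

D_KL(P||M) = 0.0425 nats
D_KL(Q||M) = 0.0338 nats

JSD(P||Q) = 0.5 × 0.0425 + 0.5 × 0.0338 = 0.0381 nats

Unlike KL divergence, JSD is symmetric and bounded: 0 ≤ JSD ≤ log(2).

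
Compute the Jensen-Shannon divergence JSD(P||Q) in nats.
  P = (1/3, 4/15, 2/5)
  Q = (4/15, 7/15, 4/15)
0.0224 nats

Jensen-Shannon divergence is:
JSD(P||Q) = 0.5 × D_KL(P||M) + 0.5 × D_KL(Q||M)
where M = 0.5 × (P + Q) is the mixture distribution.

M = 0.5 × (1/3, 4/15, 2/5) + 0.5 × (4/15, 7/15, 4/15) = (3/10, 11/30, 1/3)

D_KL(P||M) = 0.0231 nats
D_KL(Q||M) = 0.0216 nats

JSD(P||Q) = 0.5 × 0.0231 + 0.5 × 0.0216 = 0.0224 nats

Unlike KL divergence, JSD is symmetric and bounded: 0 ≤ JSD ≤ log(2).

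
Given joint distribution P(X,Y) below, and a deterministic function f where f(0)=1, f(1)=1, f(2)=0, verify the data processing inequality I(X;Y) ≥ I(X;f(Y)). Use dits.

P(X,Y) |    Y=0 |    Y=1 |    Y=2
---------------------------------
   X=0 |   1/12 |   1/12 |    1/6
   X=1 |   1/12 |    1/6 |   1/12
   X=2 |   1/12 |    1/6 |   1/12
I(X;Y) = 0.0164, I(X;f(Y)) = 0.0133, inequality holds: 0.0164 ≥ 0.0133

Data Processing Inequality: For any Markov chain X → Y → Z, we have I(X;Y) ≥ I(X;Z).

Here Z = f(Y) is a deterministic function of Y, forming X → Y → Z.

Original I(X;Y) = 0.0164 dits

After applying f:
P(X,Z) where Z=f(Y):
- P(X,Z=0) = P(X,Y=2)
- P(X,Z=1) = P(X,Y=0) + P(X,Y=1)

I(X;Z) = I(X;f(Y)) = 0.0133 dits

Verification: 0.0164 ≥ 0.0133 ✓

Information cannot be created by processing; the function f can only lose information about X.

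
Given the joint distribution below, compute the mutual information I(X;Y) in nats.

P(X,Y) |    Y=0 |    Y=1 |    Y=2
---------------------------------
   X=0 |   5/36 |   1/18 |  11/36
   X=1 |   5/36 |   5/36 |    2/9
0.0251 nats

Mutual information: I(X;Y) = H(X) + H(Y) - H(X,Y)

Marginals:
P(X) = (1/2, 1/2), H(X) = 0.6931 nats
P(Y) = (5/18, 7/36, 19/36), H(Y) = 1.0115 nats

Joint entropy: H(X,Y) = 1.6796 nats

I(X;Y) = 0.6931 + 1.0115 - 1.6796 = 0.0251 nats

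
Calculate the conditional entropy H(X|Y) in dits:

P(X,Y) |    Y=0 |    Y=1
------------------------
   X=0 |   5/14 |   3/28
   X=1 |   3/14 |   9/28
0.2688 dits

Using the chain rule: H(X|Y) = H(X,Y) - H(Y)

First, compute H(X,Y) = 0.5654 dits

Marginal P(Y) = (4/7, 3/7)
H(Y) = 0.2966 dits

H(X|Y) = H(X,Y) - H(Y) = 0.5654 - 0.2966 = 0.2688 dits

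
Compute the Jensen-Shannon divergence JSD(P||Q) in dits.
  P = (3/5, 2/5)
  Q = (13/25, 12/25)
0.0014 dits

Jensen-Shannon divergence is:
JSD(P||Q) = 0.5 × D_KL(P||M) + 0.5 × D_KL(Q||M)
where M = 0.5 × (P + Q) is the mixture distribution.

M = 0.5 × (3/5, 2/5) + 0.5 × (13/25, 12/25) = (14/25, 11/25)

D_KL(P||M) = 0.0014 dits
D_KL(Q||M) = 0.0014 dits

JSD(P||Q) = 0.5 × 0.0014 + 0.5 × 0.0014 = 0.0014 dits

Unlike KL divergence, JSD is symmetric and bounded: 0 ≤ JSD ≤ log(2).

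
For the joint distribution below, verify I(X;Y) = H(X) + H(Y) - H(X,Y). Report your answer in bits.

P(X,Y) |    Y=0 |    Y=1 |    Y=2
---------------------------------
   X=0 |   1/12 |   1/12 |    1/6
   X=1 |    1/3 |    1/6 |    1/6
I(X;Y) = 0.0546 bits

Mutual information has multiple equivalent forms:
- I(X;Y) = H(X) - H(X|Y)
- I(X;Y) = H(Y) - H(Y|X)
- I(X;Y) = H(X) + H(Y) - H(X,Y)

Computing all quantities:
H(X) = 0.9183, H(Y) = 1.5546, H(X,Y) = 2.4183
H(X|Y) = 0.8637, H(Y|X) = 1.5000

Verification:
H(X) - H(X|Y) = 0.9183 - 0.8637 = 0.0546
H(Y) - H(Y|X) = 1.5546 - 1.5000 = 0.0546
H(X) + H(Y) - H(X,Y) = 0.9183 + 1.5546 - 2.4183 = 0.0546

All forms give I(X;Y) = 0.0546 bits. ✓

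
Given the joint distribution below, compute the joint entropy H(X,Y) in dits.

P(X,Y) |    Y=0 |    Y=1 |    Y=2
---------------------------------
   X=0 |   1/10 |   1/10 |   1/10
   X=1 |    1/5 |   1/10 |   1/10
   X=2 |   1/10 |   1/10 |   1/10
0.9398 dits

Joint entropy is H(X,Y) = -Σ_{x,y} p(x,y) log p(x,y).

Summing over all non-zero entries:
H(X,Y) = -[1/10·log_10(1/10) + 1/10·log_10(1/10) + 1/10·log_10(1/10) + 1/5·log_10(1/5) + 1/10·log_10(1/10) + 1/10·log_10(1/10) + 1/10·log_10(1/10) + 1/10·log_10(1/10) + 1/10·log_10(1/10)]
H(X,Y) = 0.9398 dits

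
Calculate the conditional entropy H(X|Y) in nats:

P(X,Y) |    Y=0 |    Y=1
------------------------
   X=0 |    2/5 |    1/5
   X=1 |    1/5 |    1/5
0.6592 nats

Using the chain rule: H(X|Y) = H(X,Y) - H(Y)

First, compute H(X,Y) = 1.3322 nats

Marginal P(Y) = (3/5, 2/5)
H(Y) = 0.6730 nats

H(X|Y) = H(X,Y) - H(Y) = 1.3322 - 0.6730 = 0.6592 nats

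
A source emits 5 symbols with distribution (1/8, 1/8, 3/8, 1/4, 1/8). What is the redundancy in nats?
0.1153 nats

Redundancy measures how far a source is from maximum entropy:
R = H_max - H(X)

Maximum entropy for 5 symbols: H_max = log_e(5) = 1.6094 nats
Actual entropy: H(X) = 1.4942 nats
Redundancy: R = 1.6094 - 1.4942 = 0.1153 nats

This redundancy represents potential for compression: the source could be compressed by 0.1153 nats per symbol.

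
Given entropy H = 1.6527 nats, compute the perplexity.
5.2211

Perplexity is e^H (or exp(H) for natural log).

H = 1.6527 nats
Perplexity = e^1.6527 = 5.2211

Interpretation: The model's uncertainty is equivalent to choosing uniformly among 5.2 options.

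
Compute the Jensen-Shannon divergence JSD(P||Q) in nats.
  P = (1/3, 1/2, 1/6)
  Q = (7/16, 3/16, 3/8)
0.0609 nats

Jensen-Shannon divergence is:
JSD(P||Q) = 0.5 × D_KL(P||M) + 0.5 × D_KL(Q||M)
where M = 0.5 × (P + Q) is the mixture distribution.

M = 0.5 × (1/3, 1/2, 1/6) + 0.5 × (7/16, 3/16, 3/8) = (0.385417, 11/32, 0.270833)

D_KL(P||M) = 0.0580 nats
D_KL(Q||M) = 0.0638 nats

JSD(P||Q) = 0.5 × 0.0580 + 0.5 × 0.0638 = 0.0609 nats

Unlike KL divergence, JSD is symmetric and bounded: 0 ≤ JSD ≤ log(2).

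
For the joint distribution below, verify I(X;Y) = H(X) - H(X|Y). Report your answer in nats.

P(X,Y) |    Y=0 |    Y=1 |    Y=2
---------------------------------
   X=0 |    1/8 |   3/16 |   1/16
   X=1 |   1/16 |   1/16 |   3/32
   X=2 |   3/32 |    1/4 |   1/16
I(X;Y) = 0.0447 nats

Mutual information has multiple equivalent forms:
- I(X;Y) = H(X) - H(X|Y)
- I(X;Y) = H(Y) - H(Y|X)
- I(X;Y) = H(X) + H(Y) - H(X,Y)

Computing all quantities:
H(X) = 1.0662, H(Y) = 1.0358, H(X,Y) = 2.0574
H(X|Y) = 1.0216, H(Y|X) = 0.9911

Verification:
H(X) - H(X|Y) = 1.0662 - 1.0216 = 0.0447
H(Y) - H(Y|X) = 1.0358 - 0.9911 = 0.0447
H(X) + H(Y) - H(X,Y) = 1.0662 + 1.0358 - 2.0574 = 0.0447

All forms give I(X;Y) = 0.0447 nats. ✓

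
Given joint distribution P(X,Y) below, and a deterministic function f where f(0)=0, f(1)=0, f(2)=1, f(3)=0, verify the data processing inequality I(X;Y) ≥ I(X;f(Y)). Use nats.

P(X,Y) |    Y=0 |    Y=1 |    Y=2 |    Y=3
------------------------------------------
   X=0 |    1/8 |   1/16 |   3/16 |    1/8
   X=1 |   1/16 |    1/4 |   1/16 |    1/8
I(X;Y) = 0.1036, I(X;f(Y)) = 0.0432, inequality holds: 0.1036 ≥ 0.0432

Data Processing Inequality: For any Markov chain X → Y → Z, we have I(X;Y) ≥ I(X;Z).

Here Z = f(Y) is a deterministic function of Y, forming X → Y → Z.

Original I(X;Y) = 0.1036 nats

After applying f:
P(X,Z) where Z=f(Y):
- P(X,Z=0) = P(X,Y=0) + P(X,Y=1) + P(X,Y=3)
- P(X,Z=1) = P(X,Y=2)

I(X;Z) = I(X;f(Y)) = 0.0432 nats

Verification: 0.1036 ≥ 0.0432 ✓

Information cannot be created by processing; the function f can only lose information about X.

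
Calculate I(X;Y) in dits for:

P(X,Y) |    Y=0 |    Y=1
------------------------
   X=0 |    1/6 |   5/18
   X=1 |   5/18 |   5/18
0.0034 dits

Mutual information: I(X;Y) = H(X) + H(Y) - H(X,Y)

Marginals:
P(X) = (4/9, 5/9), H(X) = 0.2983 dits
P(Y) = (4/9, 5/9), H(Y) = 0.2983 dits

Joint entropy: H(X,Y) = 0.5933 dits

I(X;Y) = 0.2983 + 0.2983 - 0.5933 = 0.0034 dits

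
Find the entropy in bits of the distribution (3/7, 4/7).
0.9852 bits

Shannon entropy is H(X) = -Σ p(x) log p(x).

For P = (3/7, 4/7):
H = -3/7 × log_2(3/7) -4/7 × log_2(4/7)
H = 0.9852 bits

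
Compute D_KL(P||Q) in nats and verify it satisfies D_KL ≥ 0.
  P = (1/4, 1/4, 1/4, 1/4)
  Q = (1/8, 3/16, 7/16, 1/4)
0.1053 nats

KL divergence satisfies the Gibbs inequality: D_KL(P||Q) ≥ 0 for all distributions P, Q.

D_KL(P||Q) = Σ p(x) log(p(x)/q(x))
Term by term:
  x=0: 1/4 × log_e[(1/4)/(1/8)] = 0.1733
  x=1: 1/4 × log_e[(1/4)/(3/16)] = 0.0719
  x=2: 1/4 × log_e[(1/4)/(7/16)] = -0.1399
  x=3: 1/4 × log_e[(1/4)/(1/4)] = 0.0000
D_KL(P||Q) = 0.1053 nats

D_KL(P||Q) = 0.1053 ≥ 0 ✓

This non-negativity is a fundamental property: relative entropy cannot be negative because it measures how different Q is from P.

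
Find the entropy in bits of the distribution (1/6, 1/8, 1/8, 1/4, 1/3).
2.2091 bits

Shannon entropy is H(X) = -Σ p(x) log p(x).

For P = (1/6, 1/8, 1/8, 1/4, 1/3):
H = -1/6 × log_2(1/6) -1/8 × log_2(1/8) -1/8 × log_2(1/8) -1/4 × log_2(1/4) -1/3 × log_2(1/3)
H = 2.2091 bits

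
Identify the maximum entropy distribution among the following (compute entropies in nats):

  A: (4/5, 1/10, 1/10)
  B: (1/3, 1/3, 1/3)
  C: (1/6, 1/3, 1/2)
B

For a discrete distribution over n outcomes, entropy is maximized by the uniform distribution.

Computing entropies:
H(A) = 0.6390 nats
H(B) = 1.0986 nats
H(C) = 1.0114 nats

The uniform distribution (where all probabilities equal 1/3) achieves the maximum entropy of log_e(3) = 1.0986 nats.

Distribution B has the highest entropy.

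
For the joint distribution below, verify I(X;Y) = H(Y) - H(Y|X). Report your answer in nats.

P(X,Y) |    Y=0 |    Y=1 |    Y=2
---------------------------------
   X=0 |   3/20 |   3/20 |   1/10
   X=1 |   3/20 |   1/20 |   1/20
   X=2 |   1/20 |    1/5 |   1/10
I(X;Y) = 0.0756 nats

Mutual information has multiple equivalent forms:
- I(X;Y) = H(X) - H(X|Y)
- I(X;Y) = H(Y) - H(Y|X)
- I(X;Y) = H(X) + H(Y) - H(X,Y)

Computing all quantities:
H(X) = 1.0805, H(Y) = 1.0805, H(X,Y) = 2.0855
H(X|Y) = 1.0049, H(Y|X) = 1.0049

Verification:
H(X) - H(X|Y) = 1.0805 - 1.0049 = 0.0756
H(Y) - H(Y|X) = 1.0805 - 1.0049 = 0.0756
H(X) + H(Y) - H(X,Y) = 1.0805 + 1.0805 - 2.0855 = 0.0756

All forms give I(X;Y) = 0.0756 nats. ✓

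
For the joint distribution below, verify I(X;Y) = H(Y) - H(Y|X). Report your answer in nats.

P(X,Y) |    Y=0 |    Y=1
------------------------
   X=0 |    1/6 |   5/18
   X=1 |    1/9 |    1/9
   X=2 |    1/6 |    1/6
I(X;Y) = 0.0079 nats

Mutual information has multiple equivalent forms:
- I(X;Y) = H(X) - H(X|Y)
- I(X;Y) = H(Y) - H(Y|X)
- I(X;Y) = H(X) + H(Y) - H(X,Y)

Computing all quantities:
H(X) = 1.0609, H(Y) = 0.6870, H(X,Y) = 1.7400
H(X|Y) = 1.0530, H(Y|X) = 0.6791

Verification:
H(X) - H(X|Y) = 1.0609 - 1.0530 = 0.0079
H(Y) - H(Y|X) = 0.6870 - 0.6791 = 0.0079
H(X) + H(Y) - H(X,Y) = 1.0609 + 0.6870 - 1.7400 = 0.0079

All forms give I(X;Y) = 0.0079 nats. ✓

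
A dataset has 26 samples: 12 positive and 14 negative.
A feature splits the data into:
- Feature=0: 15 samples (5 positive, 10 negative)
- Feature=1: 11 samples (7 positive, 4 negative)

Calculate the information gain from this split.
0.0659 bits

Information Gain = H(Y) - H(Y|Feature)

Before split:
P(positive) = 12/26 = 0.4615
H(Y) = 0.9957 bits

After split:
Feature=0: H = 0.9183 bits (weight = 15/26)
Feature=1: H = 0.9457 bits (weight = 11/26)
H(Y|Feature) = (15/26)×0.9183 + (11/26)×0.9457 = 0.9299 bits

Information Gain = 0.9957 - 0.9299 = 0.0659 bits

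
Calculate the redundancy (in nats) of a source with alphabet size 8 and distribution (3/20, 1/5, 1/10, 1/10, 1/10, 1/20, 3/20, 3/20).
0.0633 nats

Redundancy measures how far a source is from maximum entropy:
R = H_max - H(X)

Maximum entropy for 8 symbols: H_max = log_e(8) = 2.0794 nats
Actual entropy: H(X) = 2.0162 nats
Redundancy: R = 2.0794 - 2.0162 = 0.0633 nats

This redundancy represents potential for compression: the source could be compressed by 0.0633 nats per symbol.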